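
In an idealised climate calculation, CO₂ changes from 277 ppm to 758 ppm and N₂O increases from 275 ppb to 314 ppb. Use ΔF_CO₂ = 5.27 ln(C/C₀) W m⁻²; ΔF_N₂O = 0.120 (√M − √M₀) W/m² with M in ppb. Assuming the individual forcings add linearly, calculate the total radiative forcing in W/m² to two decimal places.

CO₂: 5.27 × ln(758/277) = 5.27 × ln(2.73646) = 5.27 × 1.00667 = 5.3052 W/m².
N₂O: 0.120 × (√314 − √275) = 0.120 × (17.7200 − 16.5831) = 0.120 × 1.1369 = 0.1364 W/m².
Total ΔF = 5.3052 + 0.1364 = 5.4416 W/m².

ΔF = 5.44 W/m²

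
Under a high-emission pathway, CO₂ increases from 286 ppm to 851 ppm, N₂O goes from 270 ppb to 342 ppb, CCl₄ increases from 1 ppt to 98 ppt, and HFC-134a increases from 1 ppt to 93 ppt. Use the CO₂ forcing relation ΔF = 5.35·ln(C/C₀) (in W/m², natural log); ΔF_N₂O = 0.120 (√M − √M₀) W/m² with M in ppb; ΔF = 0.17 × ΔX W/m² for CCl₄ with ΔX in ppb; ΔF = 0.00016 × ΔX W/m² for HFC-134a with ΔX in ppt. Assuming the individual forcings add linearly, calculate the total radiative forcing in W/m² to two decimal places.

CO₂: 5.35 × ln(851/286) = 5.35 × ln(2.97552) = 5.35 × 1.09042 = 5.8337 W/m².
N₂O: 0.120 × (√342 − √270) = 0.120 × (18.4932 − 16.4317) = 0.120 × 2.0615 = 0.2474 W/m².
CCl₄: Δ = 98 − 1 = 97 ppt = 0.097 ppb; ΔF = 0.17 × 0.097 = 0.0165 W/m².
HFC-134a: ΔF = 0.00016 × (93 − 1) = 0.00016 × 92 = 0.0147 W/m².
Total ΔF = 5.8337 + 0.2474 + 0.0165 + 0.0147 = 6.1123 W/m².

ΔF = 6.11 W/m²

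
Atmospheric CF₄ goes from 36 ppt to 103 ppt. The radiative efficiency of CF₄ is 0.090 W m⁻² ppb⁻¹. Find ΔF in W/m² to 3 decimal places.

ΔF = 0.006 W/m²

CF₄: Δ = 103 − 36 = 67 ppt = 0.067 ppb; ΔF = 0.090 × 0.067 = 0.0060 W/m².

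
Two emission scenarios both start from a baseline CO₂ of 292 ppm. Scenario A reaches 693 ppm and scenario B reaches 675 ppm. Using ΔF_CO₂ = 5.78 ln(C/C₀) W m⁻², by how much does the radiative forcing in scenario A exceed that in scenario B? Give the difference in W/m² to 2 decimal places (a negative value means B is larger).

ΔF_A = 5.78 ln(693/292) = 5.78 × 0.86428 = 4.9955 W/m².
ΔF_B = 5.78 ln(675/292) = 5.78 × 0.83796 = 4.8434 W/m².
Difference: 4.9955 − 4.8434 = 0.1521 W/m².

ΔF_A − ΔF_B = 0.15 W/m²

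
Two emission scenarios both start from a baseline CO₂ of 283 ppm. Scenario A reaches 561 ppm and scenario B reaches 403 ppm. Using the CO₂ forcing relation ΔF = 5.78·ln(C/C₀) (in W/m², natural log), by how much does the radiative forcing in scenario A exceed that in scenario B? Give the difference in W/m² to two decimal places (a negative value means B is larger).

ΔF_A = 5.78 ln(561/283) = 5.78 × 0.68427 = 3.9551 W/m².
ΔF_B = 5.78 ln(403/283) = 5.78 × 0.35349 = 2.0432 W/m².
Difference: 3.9551 − 2.0432 = 1.9119 W/m².
(Equivalently, ΔF_A − ΔF_B = 5.78 ln(561/403) = 5.78 × 0.33078 = 1.9119 W/m².)

ΔF_A − ΔF_B = 1.91 W/m²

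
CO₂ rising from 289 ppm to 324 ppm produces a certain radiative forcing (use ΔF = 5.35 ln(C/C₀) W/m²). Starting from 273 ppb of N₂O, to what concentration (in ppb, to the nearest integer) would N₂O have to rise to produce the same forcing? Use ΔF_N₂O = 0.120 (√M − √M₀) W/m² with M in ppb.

CO₂ forcing: 5.35 × ln(324/289) = 5.35 × 0.114317 = 0.61160 W/m².
Set 0.120(√M − √273) = 0.61160: √M = 0.61160/0.120 + √273 = 5.0967 + 16.5227 = 21.6194.
M = (21.6194)² = 467.40 ppb.

M ≈ 467 ppb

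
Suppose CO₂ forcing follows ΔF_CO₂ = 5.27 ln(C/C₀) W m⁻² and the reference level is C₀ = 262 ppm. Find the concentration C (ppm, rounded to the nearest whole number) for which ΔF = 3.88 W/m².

Set 5.27 ln(C/262) = 3.88, so ln(C/262) = 3.88/5.27 = 0.73624.
Then C/262 = e^0.73624 = 2.08807, giving C = 262 × 2.08807 = 547.07 ppm.

C ≈ 547 ppm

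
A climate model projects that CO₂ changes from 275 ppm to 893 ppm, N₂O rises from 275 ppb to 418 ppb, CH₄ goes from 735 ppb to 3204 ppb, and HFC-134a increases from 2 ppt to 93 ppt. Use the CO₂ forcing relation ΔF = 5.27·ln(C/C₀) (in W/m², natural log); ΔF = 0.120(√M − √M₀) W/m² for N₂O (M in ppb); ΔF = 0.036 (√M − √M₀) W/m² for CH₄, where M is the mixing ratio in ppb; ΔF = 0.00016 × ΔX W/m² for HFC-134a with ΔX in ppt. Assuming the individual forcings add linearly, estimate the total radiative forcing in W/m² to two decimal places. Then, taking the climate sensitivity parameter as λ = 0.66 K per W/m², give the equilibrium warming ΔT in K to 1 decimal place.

ΔF = 7.75 W/m²; ΔT = 5.1 K

CO₂: 5.27 × ln(893/275) = 5.27 × ln(3.24727) = 5.27 × 1.17781 = 6.2071 W/m².
N₂O: 0.120 × (√418 − √275) = 0.120 × (20.4450 − 16.5831) = 0.120 × 3.8619 = 0.4634 W/m².
CH₄: 0.036 × (√3204 − √735) = 0.036 × (56.6039 − 27.1109) = 0.036 × 29.4930 = 1.0617 W/m².
HFC-134a: ΔF = 0.00016 × (93 − 2) = 0.00016 × 91 = 0.0146 W/m².
Total ΔF = 6.2071 + 0.4634 + 1.0617 + 0.0146 = 7.7468 W/m².
ΔT = λ ΔF = 0.66 × 7.75 = 5.1150 K.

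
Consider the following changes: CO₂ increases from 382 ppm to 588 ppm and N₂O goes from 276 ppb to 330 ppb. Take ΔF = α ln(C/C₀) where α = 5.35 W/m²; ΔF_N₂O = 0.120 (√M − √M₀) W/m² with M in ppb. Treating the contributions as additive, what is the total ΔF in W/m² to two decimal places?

CO₂: 5.35 × ln(588/382) = 5.35 × ln(1.53927) = 5.35 × 0.43131 = 2.3075 W/m².
N₂O: 0.120 × (√330 − √276) = 0.120 × (18.1659 − 16.6132) = 0.120 × 1.5527 = 0.1863 W/m².
Total ΔF = 2.3075 + 0.1863 = 2.4938 W/m².

ΔF = 2.49 W/m²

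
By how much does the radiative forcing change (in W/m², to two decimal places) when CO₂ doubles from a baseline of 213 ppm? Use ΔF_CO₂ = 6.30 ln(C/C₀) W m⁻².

ΔF = 6.30 × ln(2) = 6.30 × 0.69315 = 4.3668 W/m².

ΔF = 4.37 W/m²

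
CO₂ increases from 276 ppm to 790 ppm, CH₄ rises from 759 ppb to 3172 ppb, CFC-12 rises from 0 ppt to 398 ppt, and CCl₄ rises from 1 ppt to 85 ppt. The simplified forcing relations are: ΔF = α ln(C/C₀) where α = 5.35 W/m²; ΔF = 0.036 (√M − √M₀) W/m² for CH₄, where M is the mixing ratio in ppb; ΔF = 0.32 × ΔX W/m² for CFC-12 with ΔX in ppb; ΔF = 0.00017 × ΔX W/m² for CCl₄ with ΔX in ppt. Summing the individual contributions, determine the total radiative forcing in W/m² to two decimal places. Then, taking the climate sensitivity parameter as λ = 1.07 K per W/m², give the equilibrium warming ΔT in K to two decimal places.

ΔF = 6.80 W/m²; ΔT = 7.28 K

CO₂: 5.35 × ln(790/276) = 5.35 × ln(2.86232) = 5.35 × 1.05163 = 5.6262 W/m².
CH₄: 0.036 × (√3172 − √759) = 0.036 × (56.3205 − 27.5500) = 0.036 × 28.7705 = 1.0357 W/m².
CFC-12: Δ = 398 − 0 = 398 ppt = 0.398 ppb; ΔF = 0.32 × 0.398 = 0.1274 W/m².
CCl₄: ΔF = 0.00017 × (85 − 1) = 0.00017 × 84 = 0.0143 W/m².
Total ΔF = 5.6262 + 1.0357 + 0.1274 + 0.0143 = 6.8036 W/m².
ΔT = λ ΔF = 1.07 × 6.80 = 7.2760 K.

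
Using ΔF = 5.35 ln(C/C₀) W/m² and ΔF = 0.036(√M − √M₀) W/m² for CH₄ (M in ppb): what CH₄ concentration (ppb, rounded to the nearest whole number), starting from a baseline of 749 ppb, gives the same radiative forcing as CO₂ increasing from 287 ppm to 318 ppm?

CO₂ forcing: 5.35 × ln(318/287) = 5.35 × 0.102569 = 0.54874 W/m².
Set 0.036(√M − √749) = 0.54874: √M = 0.54874/0.036 + √749 = 15.2428 + 27.3679 = 42.6107.
M = (42.6107)² = 1815.67 ppb.

M ≈ 1816 ppb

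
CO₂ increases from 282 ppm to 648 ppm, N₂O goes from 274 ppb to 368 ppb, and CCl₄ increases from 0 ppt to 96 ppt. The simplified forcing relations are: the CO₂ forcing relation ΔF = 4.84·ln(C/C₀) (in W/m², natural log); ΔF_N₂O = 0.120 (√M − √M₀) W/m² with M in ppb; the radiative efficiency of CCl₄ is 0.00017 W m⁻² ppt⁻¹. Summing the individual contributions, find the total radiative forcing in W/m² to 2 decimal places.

ΔF = 4.36 W/m²

CO₂: 4.84 × ln(648/282) = 4.84 × ln(2.29787) = 4.84 × 0.83198 = 4.0268 W/m².
N₂O: 0.120 × (√368 − √274) = 0.120 × (19.1833 − 16.5529) = 0.120 × 2.6304 = 0.3156 W/m².
CCl₄: ΔF = 0.00017 × (96 − 0) = 0.00017 × 96 = 0.0163 W/m².
Total ΔF = 4.0268 + 0.3156 + 0.0163 = 4.3587 W/m².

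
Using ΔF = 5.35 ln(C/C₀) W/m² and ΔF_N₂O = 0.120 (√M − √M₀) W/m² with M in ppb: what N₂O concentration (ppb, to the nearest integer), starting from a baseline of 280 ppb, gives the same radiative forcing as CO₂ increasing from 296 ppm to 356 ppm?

M ≈ 623 ppb

CO₂ forcing: 5.35 × ln(356/296) = 5.35 × 0.184571 = 0.98745 W/m².
Set 0.120(√M − √280) = 0.98745: √M = 0.98745/0.120 + √280 = 8.2288 + 16.7332 = 24.9620.
M = (24.9620)² = 623.10 ppb.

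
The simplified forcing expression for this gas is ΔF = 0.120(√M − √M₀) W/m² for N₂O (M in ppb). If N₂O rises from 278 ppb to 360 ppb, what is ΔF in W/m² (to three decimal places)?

N₂O: 0.120 × (√360 − √278) = 0.120 × (18.9737 − 16.6733) = 0.120 × 2.3004 = 0.2760 W/m².

ΔF = 0.276 W/m²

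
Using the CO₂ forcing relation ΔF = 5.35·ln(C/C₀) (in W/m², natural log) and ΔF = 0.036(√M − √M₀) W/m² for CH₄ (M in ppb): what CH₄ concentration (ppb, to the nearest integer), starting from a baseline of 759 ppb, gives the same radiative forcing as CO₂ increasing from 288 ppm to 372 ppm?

CO₂ forcing: 5.35 × ln(372/288) = 5.35 × 0.255933 = 1.36924 W/m².
Set 0.036(√M − √759) = 1.36924: √M = 1.36924/0.036 + √759 = 38.0344 + 27.5500 = 65.5844.
M = (65.5844)² = 4301.31 ppb.

M ≈ 4301 ppb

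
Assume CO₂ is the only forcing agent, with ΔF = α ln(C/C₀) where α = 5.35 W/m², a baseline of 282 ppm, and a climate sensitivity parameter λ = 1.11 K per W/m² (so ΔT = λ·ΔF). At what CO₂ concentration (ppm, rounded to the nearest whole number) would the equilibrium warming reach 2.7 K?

Required forcing: ΔF = ΔT/λ = 2.7/1.11 = 2.4324 W/m².
Then ln(C/282) = ΔF/5.35 = 2.4324/5.35 = 0.45465.
So C = 282 × e^0.45465 = 282 × 1.57562 = 444.32 ppm.

C ≈ 444 ppm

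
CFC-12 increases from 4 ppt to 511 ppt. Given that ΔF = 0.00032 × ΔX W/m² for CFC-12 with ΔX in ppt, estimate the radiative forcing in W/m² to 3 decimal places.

CFC-12: ΔF = 0.00032 × (511 − 4) = 0.00032 × 507 = 0.1622 W/m².

ΔF = 0.162 W/m²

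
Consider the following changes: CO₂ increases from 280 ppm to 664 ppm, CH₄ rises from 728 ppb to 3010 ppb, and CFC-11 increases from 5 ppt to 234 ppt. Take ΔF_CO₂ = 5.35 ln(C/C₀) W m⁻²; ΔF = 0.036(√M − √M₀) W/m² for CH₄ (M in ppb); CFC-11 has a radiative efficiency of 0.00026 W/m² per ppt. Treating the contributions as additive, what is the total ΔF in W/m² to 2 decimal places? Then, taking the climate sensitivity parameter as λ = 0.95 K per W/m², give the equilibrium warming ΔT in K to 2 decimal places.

CO₂: 5.35 × ln(664/280) = 5.35 × ln(2.37143) = 5.35 × 0.86349 = 4.6197 W/m².
CH₄: 0.036 × (√3010 − √728) = 0.036 × (54.8635 − 26.9815) = 0.036 × 27.8820 = 1.0038 W/m².
CFC-11: ΔF = 0.00026 × (234 − 5) = 0.00026 × 229 = 0.0595 W/m².
Total ΔF = 4.6197 + 1.0038 + 0.0595 = 5.6830 W/m².
ΔT = λ ΔF = 0.95 × 5.68 = 5.3960 K.

ΔF = 5.68 W/m²; ΔT = 5.40 K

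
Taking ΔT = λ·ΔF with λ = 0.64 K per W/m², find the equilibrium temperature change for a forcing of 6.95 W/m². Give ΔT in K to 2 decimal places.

ΔT = 4.45 K

ΔT = λ ΔF = 0.64 × 6.95 = 4.4480 K.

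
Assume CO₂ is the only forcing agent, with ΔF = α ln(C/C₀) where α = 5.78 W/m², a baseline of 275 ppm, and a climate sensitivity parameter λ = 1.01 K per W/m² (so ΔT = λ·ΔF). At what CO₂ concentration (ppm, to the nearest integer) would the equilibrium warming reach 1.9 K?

C ≈ 381 ppm

Required forcing: ΔF = ΔT/λ = 1.9/1.01 = 1.8812 W/m².
Then ln(C/275) = ΔF/5.78 = 1.8812/5.78 = 0.32547.
So C = 275 × e^0.32547 = 275 × 1.38468 = 380.79 ppm.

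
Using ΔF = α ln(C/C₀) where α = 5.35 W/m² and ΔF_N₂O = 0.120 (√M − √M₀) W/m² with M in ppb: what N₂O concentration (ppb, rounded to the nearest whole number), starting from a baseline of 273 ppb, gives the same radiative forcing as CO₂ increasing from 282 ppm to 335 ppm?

M ≈ 586 ppb

CO₂ forcing: 5.35 × ln(335/282) = 5.35 × 0.172223 = 0.92139 W/m².
Set 0.120(√M − √273) = 0.92139: √M = 0.92139/0.120 + √273 = 7.6783 + 16.5227 = 24.2010.
M = (24.2010)² = 585.69 ppb.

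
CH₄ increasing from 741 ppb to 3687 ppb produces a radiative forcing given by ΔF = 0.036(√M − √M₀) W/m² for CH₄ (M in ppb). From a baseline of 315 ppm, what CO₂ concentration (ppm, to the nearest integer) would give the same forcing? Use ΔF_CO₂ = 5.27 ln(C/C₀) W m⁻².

CH₄ forcing: 0.036 × (√3687 − √741) = 0.036 × (60.7207 − 27.2213) = 0.036 × 33.4994 = 1.20598 W/m².
Set 5.27 ln(C/315) = 1.20598: ln(C/315) = 1.20598/5.27 = 0.22884, so C = 315 × e^0.22884 = 315 × 1.25714 = 396.00 ppm.

C ≈ 396 ppm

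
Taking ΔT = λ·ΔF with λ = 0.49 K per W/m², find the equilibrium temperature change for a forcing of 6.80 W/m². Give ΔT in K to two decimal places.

ΔT = 3.33 K

ΔT = λ ΔF = 0.49 × 6.80 = 3.3320 K.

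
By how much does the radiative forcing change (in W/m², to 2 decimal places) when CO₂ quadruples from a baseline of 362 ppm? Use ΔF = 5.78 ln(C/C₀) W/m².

Because the forcing depends only on the ratio C/C₀, the initial concentration does not enter.
ΔF = 5.78 × ln(4) = 5.78 × 1.38629 = 8.0128 W/m².

ΔF = 8.01 W/m²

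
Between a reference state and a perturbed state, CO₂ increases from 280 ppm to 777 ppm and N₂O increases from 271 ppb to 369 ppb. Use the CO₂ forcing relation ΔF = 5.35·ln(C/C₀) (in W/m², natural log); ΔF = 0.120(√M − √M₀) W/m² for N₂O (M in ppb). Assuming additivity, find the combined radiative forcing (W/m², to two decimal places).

ΔF = 5.79 W/m²

CO₂: 5.35 × ln(777/280) = 5.35 × ln(2.77500) = 5.35 × 1.02065 = 5.4605 W/m².
N₂O: 0.120 × (√369 − √271) = 0.120 × (19.2094 − 16.4621) = 0.120 × 2.7473 = 0.3297 W/m².
Total ΔF = 5.4605 + 0.3297 = 5.7902 W/m².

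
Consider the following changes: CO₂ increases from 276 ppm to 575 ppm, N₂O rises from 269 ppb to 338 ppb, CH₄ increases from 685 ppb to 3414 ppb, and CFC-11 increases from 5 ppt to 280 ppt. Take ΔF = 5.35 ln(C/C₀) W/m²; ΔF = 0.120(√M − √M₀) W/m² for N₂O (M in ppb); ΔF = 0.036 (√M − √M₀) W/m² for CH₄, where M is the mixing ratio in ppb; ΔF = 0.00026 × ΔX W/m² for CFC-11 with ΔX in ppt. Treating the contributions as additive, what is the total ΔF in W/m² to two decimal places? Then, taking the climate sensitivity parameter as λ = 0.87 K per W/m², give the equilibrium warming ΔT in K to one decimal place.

CO₂: 5.35 × ln(575/276) = 5.35 × ln(2.08333) = 5.35 × 0.73397 = 3.9267 W/m².
N₂O: 0.120 × (√338 − √269) = 0.120 × (18.3848 − 16.4012) = 0.120 × 1.9836 = 0.2380 W/m².
CH₄: 0.036 × (√3414 − √685) = 0.036 × (58.4294 − 26.1725) = 0.036 × 32.2569 = 1.1612 W/m².
CFC-11: ΔF = 0.00026 × (280 − 5) = 0.00026 × 275 = 0.0715 W/m².
Total ΔF = 3.9267 + 0.2380 + 1.1612 + 0.0715 = 5.3974 W/m².
ΔT = λ ΔF = 0.87 × 5.40 = 4.6980 K.

ΔF = 5.40 W/m²; ΔT = 4.7 K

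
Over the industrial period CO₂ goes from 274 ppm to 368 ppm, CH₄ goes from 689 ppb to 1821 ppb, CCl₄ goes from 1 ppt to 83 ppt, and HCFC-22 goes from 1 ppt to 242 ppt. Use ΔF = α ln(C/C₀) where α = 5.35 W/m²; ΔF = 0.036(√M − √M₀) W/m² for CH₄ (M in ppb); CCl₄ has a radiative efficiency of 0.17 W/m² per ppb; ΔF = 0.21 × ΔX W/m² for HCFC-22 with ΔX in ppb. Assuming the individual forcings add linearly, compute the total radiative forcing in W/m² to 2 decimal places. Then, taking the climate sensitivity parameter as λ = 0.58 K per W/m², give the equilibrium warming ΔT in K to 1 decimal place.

CO₂: 5.35 × ln(368/274) = 5.35 × ln(1.34307) = 5.35 × 0.29496 = 1.5780 W/m².
CH₄: 0.036 × (√1821 − √689) = 0.036 × (42.6732 − 26.2488) = 0.036 × 16.4244 = 0.5913 W/m².
CCl₄: Δ = 83 − 1 = 82 ppt = 0.082 ppb; ΔF = 0.17 × 0.082 = 0.0139 W/m².
HCFC-22: Δ = 242 − 1 = 241 ppt = 0.241 ppb; ΔF = 0.21 × 0.241 = 0.0506 W/m².
Total ΔF = 1.5780 + 0.5913 + 0.0139 + 0.0506 = 2.2338 W/m².
ΔT = λ ΔF = 0.58 × 2.23 = 1.2934 K.

ΔF = 2.23 W/m²; ΔT = 1.3 K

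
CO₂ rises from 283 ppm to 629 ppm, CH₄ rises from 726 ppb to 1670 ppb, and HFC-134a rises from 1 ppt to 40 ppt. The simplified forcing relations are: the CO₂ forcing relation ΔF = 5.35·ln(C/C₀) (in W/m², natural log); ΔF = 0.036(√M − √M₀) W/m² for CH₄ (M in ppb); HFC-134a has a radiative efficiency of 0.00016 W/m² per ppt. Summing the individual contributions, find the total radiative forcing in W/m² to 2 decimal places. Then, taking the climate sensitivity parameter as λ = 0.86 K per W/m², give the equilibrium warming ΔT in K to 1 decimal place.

ΔF = 4.78 W/m²; ΔT = 4.1 K

CO₂: 5.35 × ln(629/283) = 5.35 × ln(2.22261) = 5.35 × 0.79868 = 4.2729 W/m².
CH₄: 0.036 × (√1670 − √726) = 0.036 × (40.8656 − 26.9444) = 0.036 × 13.9212 = 0.5012 W/m².
HFC-134a: ΔF = 0.00016 × (40 − 1) = 0.00016 × 39 = 0.0062 W/m².
Total ΔF = 4.2729 + 0.5012 + 0.0062 = 4.7803 W/m².
ΔT = λ ΔF = 0.86 × 4.78 = 4.1108 K.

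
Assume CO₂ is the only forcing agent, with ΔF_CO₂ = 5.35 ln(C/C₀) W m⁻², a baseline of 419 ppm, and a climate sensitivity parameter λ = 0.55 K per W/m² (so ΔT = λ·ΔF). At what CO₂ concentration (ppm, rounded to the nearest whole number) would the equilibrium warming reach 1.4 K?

C ≈ 674 ppm

Required forcing: ΔF = ΔT/λ = 1.4/0.55 = 2.5455 W/m².
Then ln(C/419) = ΔF/5.35 = 2.5455/5.35 = 0.47579.
So C = 419 × e^0.47579 = 419 × 1.60929 = 674.29 ppm.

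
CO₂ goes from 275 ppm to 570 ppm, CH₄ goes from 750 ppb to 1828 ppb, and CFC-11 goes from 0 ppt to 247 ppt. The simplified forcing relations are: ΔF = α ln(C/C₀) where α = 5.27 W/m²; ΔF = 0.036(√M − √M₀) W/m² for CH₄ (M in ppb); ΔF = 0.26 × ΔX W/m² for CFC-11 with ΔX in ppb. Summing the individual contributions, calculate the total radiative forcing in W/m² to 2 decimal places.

CO₂: 5.27 × ln(570/275) = 5.27 × ln(2.07273) = 5.27 × 0.72887 = 3.8411 W/m².
CH₄: 0.036 × (√1828 − √750) = 0.036 × (42.7551 − 27.3861) = 0.036 × 15.3690 = 0.5533 W/m².
CFC-11: Δ = 247 − 0 = 247 ppt = 0.247 ppb; ΔF = 0.26 × 0.247 = 0.0642 W/m².
Total ΔF = 3.8411 + 0.5533 + 0.0642 = 4.4586 W/m².

ΔF = 4.46 W/m²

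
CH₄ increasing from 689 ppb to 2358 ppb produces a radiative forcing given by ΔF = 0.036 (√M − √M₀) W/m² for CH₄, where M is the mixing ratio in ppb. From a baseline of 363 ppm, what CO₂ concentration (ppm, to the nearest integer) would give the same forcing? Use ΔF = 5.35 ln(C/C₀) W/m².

C ≈ 422 ppm

CH₄ forcing: 0.036 × (√2358 − √689) = 0.036 × (48.5592 − 26.2488) = 0.036 × 22.3104 = 0.80317 W/m².
Set 5.35 ln(C/363) = 0.80317: ln(C/363) = 0.80317/5.35 = 0.15013, so C = 363 × e^0.15013 = 363 × 1.16199 = 421.80 ppm.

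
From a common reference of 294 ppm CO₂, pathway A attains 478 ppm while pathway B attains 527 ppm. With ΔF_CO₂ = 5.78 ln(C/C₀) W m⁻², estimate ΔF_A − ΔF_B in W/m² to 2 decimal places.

ΔF_A = 5.78 ln(478/294) = 5.78 × 0.48603 = 2.8093 W/m².
ΔF_B = 5.78 ln(527/294) = 5.78 × 0.58362 = 3.3733 W/m².
Difference: 2.8093 − 3.3733 = -0.5640 W/m².

ΔF_A − ΔF_B = -0.56 W/m²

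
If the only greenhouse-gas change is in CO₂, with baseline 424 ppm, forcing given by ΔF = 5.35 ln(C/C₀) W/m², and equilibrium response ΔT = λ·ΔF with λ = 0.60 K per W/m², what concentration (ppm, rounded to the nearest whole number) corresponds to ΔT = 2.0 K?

C ≈ 791 ppm

Required forcing: ΔF = ΔT/λ = 2.0/0.60 = 3.3333 W/m².
Then ln(C/424) = ΔF/5.35 = 3.3333/5.35 = 0.62305.
So C = 424 × e^0.62305 = 424 × 1.86461 = 790.59 ppm.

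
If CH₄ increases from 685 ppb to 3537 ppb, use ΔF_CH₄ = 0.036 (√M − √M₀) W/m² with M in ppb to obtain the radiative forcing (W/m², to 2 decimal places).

ΔF = 1.20 W/m²

CH₄: 0.036 × (√3537 − √685) = 0.036 × (59.4727 − 26.1725) = 0.036 × 33.3002 = 1.1988 W/m².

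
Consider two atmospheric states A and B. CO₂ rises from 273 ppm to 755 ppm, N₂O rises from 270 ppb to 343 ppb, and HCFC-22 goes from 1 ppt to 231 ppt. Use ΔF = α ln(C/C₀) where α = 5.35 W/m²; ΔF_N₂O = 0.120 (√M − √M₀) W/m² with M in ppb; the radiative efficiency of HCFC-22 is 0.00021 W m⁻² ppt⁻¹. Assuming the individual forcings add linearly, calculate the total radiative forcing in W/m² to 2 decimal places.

CO₂: 5.35 × ln(755/273) = 5.35 × ln(2.76557) = 5.35 × 1.01725 = 5.4423 W/m².
N₂O: 0.120 × (√343 − √270) = 0.120 × (18.5203 − 16.4317) = 0.120 × 2.0886 = 0.2506 W/m².
HCFC-22: ΔF = 0.00021 × (231 − 1) = 0.00021 × 230 = 0.0483 W/m².
Total ΔF = 5.4423 + 0.2506 + 0.0483 = 5.7412 W/m².

ΔF = 5.74 W/m²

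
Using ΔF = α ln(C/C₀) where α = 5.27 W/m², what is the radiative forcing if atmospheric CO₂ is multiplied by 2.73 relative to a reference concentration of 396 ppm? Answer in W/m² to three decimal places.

ΔF = 5.293 W/m²

Because the forcing depends only on the ratio C/C₀, the initial concentration does not enter.
ΔF = 5.27 × ln(2.73) = 5.27 × 1.00430 = 5.2927 W/m².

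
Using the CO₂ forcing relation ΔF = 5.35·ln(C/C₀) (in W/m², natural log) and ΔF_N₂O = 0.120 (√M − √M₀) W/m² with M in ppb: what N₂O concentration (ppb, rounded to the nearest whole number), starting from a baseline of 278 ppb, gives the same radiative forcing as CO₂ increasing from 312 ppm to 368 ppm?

M ≈ 578 ppb

CO₂ forcing: 5.35 × ln(368/312) = 5.35 × 0.165080 = 0.88318 W/m².
Set 0.120(√M − √278) = 0.88318: √M = 0.88318/0.120 + √278 = 7.3598 + 16.6733 = 24.0331.
M = (24.0331)² = 577.59 ppb.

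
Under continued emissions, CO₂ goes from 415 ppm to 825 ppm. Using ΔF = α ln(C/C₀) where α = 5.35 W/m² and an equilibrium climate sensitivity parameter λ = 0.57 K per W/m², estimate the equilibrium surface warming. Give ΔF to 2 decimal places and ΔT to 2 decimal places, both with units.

ΔF = 3.68 W/m²; ΔT = 2.10 K

CO₂: 5.35 × ln(825/415) = 5.35 × ln(1.98795) = 5.35 × 0.68710 = 3.6760 W/m².
ΔT = λ ΔF = 0.57 × 3.68 = 2.0976 K.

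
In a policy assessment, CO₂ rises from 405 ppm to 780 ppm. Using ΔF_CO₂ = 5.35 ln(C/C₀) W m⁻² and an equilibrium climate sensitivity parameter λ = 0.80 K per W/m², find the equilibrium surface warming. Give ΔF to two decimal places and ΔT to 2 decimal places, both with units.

ΔF = 3.51 W/m²; ΔT = 2.81 K

CO₂: 5.35 × ln(780/405) = 5.35 × ln(1.92593) = 5.35 × 0.65541 = 3.5064 W/m².
ΔT = λ ΔF = 0.80 × 3.51 = 2.8080 K.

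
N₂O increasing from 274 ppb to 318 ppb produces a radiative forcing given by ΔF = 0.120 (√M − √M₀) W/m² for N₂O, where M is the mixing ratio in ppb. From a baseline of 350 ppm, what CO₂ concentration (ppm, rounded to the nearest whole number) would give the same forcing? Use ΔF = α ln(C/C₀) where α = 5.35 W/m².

N₂O forcing: 0.120 × (√318 − √274) = 0.120 × (17.8326 − 16.5529) = 0.120 × 1.2797 = 0.15356 W/m².
Set 5.35 ln(C/350) = 0.15356: ln(C/350) = 0.15356/5.35 = 0.02870, so C = 350 × e^0.02870 = 350 × 1.02912 = 360.19 ppm.

C ≈ 360 ppm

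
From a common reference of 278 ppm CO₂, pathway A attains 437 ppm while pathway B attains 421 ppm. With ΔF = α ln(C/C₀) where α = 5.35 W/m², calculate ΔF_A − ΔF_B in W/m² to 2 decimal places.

ΔF_A − ΔF_B = 0.20 W/m²

ΔF_A = 5.35 ln(437/278) = 5.35 × 0.45231 = 2.4199 W/m².
ΔF_B = 5.35 ln(421/278) = 5.35 × 0.41501 = 2.2203 W/m².
Difference: 2.4199 − 2.2203 = 0.1996 W/m².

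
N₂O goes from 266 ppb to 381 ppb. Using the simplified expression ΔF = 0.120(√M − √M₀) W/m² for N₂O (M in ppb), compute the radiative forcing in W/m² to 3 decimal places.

ΔF = 0.385 W/m²

N₂O: 0.120 × (√381 − √266) = 0.120 × (19.5192 − 16.3095) = 0.120 × 3.2097 = 0.3852 W/m².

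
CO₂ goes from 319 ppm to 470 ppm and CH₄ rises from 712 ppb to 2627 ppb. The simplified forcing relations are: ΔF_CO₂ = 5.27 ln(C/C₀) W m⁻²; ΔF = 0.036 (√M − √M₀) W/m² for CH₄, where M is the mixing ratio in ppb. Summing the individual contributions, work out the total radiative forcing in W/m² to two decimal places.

ΔF = 2.93 W/m²

CO₂: 5.27 × ln(470/319) = 5.27 × ln(1.47335) = 5.27 × 0.38754 = 2.0423 W/m².
CH₄: 0.036 × (√2627 − √712) = 0.036 × (51.2543 − 26.6833) = 0.036 × 24.5710 = 0.8846 W/m².
Total ΔF = 2.0423 + 0.8846 = 2.9269 W/m².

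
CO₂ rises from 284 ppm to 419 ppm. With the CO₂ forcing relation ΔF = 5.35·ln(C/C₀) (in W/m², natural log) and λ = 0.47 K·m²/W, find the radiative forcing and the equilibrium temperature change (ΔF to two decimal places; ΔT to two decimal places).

CO₂: 5.35 × ln(419/284) = 5.35 × ln(1.47535) = 5.35 × 0.38890 = 2.0806 W/m².
ΔT = λ ΔF = 0.47 × 2.08 = 0.9776 K.

ΔF = 2.08 W/m²; ΔT = 0.98 K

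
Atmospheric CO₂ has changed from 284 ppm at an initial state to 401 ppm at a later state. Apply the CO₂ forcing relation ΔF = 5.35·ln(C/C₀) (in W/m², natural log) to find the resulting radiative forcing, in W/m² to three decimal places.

CO₂ absorption bands are partially saturated, so forcing scales with the logarithm of the concentration ratio.
CO₂: 5.35 × ln(401/284) = 5.35 × ln(1.41197) = 5.35 × 0.34499 = 1.8457 W/m².

ΔF = 1.846 W/m²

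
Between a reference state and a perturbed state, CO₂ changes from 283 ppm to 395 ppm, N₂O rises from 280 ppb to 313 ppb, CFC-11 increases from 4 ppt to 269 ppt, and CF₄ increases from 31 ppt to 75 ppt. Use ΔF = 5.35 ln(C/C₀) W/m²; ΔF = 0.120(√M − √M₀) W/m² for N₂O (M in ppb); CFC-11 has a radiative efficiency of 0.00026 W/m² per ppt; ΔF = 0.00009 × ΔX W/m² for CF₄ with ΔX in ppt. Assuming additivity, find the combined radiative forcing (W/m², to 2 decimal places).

ΔF = 1.97 W/m²

CO₂: 5.35 × ln(395/283) = 5.35 × ln(1.39576) = 5.35 × 0.33344 = 1.7839 W/m².
N₂O: 0.120 × (√313 − √280) = 0.120 × (17.6918 − 16.7332) = 0.120 × 0.9586 = 0.1150 W/m².
CFC-11: ΔF = 0.00026 × (269 − 4) = 0.00026 × 265 = 0.0689 W/m².
CF₄: ΔF = 0.00009 × (75 − 31) = 0.00009 × 44 = 0.0040 W/m².
Total ΔF = 1.7839 + 0.1150 + 0.0689 + 0.0040 = 1.9718 W/m².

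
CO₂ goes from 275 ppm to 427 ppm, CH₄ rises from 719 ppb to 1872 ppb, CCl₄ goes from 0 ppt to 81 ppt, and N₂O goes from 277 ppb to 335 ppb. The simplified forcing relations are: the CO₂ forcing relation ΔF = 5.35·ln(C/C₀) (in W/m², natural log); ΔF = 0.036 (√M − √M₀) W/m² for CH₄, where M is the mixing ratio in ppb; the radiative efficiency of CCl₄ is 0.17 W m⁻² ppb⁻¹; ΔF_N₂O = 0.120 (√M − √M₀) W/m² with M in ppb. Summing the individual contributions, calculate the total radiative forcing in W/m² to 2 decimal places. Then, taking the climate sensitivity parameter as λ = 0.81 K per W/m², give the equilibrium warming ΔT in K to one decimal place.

ΔF = 3.16 W/m²; ΔT = 2.6 K

CO₂: 5.35 × ln(427/275) = 5.35 × ln(1.55273) = 5.35 × 0.44001 = 2.3541 W/m².
CH₄: 0.036 × (√1872 − √719) = 0.036 × (43.2666 − 26.8142) = 0.036 × 16.4524 = 0.5923 W/m².
CCl₄: Δ = 81 − 0 = 81 ppt = 0.081 ppb; ΔF = 0.17 × 0.081 = 0.0138 W/m².
N₂O: 0.120 × (√335 − √277) = 0.120 × (18.3030 − 16.6433) = 0.120 × 1.6597 = 0.1992 W/m².
Total ΔF = 2.3541 + 0.5923 + 0.0138 + 0.1992 = 3.1594 W/m².
ΔT = λ ΔF = 0.81 × 3.16 = 2.5596 K.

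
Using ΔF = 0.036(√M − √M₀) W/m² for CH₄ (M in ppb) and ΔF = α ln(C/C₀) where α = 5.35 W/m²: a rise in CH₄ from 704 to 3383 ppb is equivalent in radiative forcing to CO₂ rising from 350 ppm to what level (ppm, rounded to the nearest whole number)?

C ≈ 433 ppm

CH₄ forcing: 0.036 × (√3383 − √704) = 0.036 × (58.1636 − 26.5330) = 0.036 × 31.6306 = 1.13870 W/m².
Set 5.35 ln(C/350) = 1.13870: ln(C/350) = 1.13870/5.35 = 0.21284, so C = 350 × e^0.21284 = 350 × 1.23719 = 433.02 ppm.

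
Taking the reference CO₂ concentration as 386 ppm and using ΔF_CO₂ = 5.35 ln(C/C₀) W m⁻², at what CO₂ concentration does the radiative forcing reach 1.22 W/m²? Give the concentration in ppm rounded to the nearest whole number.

Set 5.35 ln(C/386) = 1.22, so ln(C/386) = 1.22/5.35 = 0.22804.
Then C/386 = e^0.22804 = 1.25614, giving C = 386 × 1.25614 = 484.87 ppm.

C ≈ 485 ppm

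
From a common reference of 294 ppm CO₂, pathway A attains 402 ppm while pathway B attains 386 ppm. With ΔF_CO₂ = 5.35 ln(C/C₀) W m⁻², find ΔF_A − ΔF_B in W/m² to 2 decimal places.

ΔF_A − ΔF_B = 0.22 W/m²

ΔF_A = 5.35 ln(402/294) = 5.35 × 0.31287 = 1.6739 W/m².
ΔF_B = 5.35 ln(386/294) = 5.35 × 0.27226 = 1.4566 W/m².
Difference: 1.6739 − 1.4566 = 0.2173 W/m².
(Equivalently, ΔF_A − ΔF_B = 5.35 ln(402/386) = 5.35 × 0.04061 = 0.2173 W/m².)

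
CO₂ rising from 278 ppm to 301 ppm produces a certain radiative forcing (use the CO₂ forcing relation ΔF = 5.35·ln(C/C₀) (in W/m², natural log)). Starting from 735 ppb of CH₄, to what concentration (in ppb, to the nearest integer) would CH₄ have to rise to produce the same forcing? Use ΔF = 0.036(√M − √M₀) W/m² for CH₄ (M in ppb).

M ≈ 1515 ppb

CO₂ forcing: 5.35 × ln(301/278) = 5.35 × 0.079489 = 0.42527 W/m².
Set 0.036(√M − √735) = 0.42527: √M = 0.42527/0.036 + √735 = 11.8131 + 27.1109 = 38.9240.
M = (38.9240)² = 1515.08 ppb.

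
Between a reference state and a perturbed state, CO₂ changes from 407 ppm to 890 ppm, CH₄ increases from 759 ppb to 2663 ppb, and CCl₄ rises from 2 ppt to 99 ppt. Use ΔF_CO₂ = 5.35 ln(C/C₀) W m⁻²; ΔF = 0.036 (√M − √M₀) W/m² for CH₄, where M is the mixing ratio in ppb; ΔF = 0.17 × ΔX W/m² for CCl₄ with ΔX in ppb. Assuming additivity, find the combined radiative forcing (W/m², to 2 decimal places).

CO₂: 5.35 × ln(890/407) = 5.35 × ln(2.18673) = 5.35 × 0.78241 = 4.1859 W/m².
CH₄: 0.036 × (√2663 − √759) = 0.036 × (51.6043 − 27.5500) = 0.036 × 24.0543 = 0.8660 W/m².
CCl₄: Δ = 99 − 2 = 97 ppt = 0.097 ppb; ΔF = 0.17 × 0.097 = 0.0165 W/m².
Total ΔF = 4.1859 + 0.8660 + 0.0165 = 5.0684 W/m².

ΔF = 5.07 W/m²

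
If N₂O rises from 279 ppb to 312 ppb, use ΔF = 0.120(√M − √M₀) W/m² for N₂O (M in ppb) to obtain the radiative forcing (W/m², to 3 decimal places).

ΔF = 0.115 W/m²

N₂O: 0.120 × (√312 − √279) = 0.120 × (17.6635 − 16.7033) = 0.120 × 0.9602 = 0.1152 W/m².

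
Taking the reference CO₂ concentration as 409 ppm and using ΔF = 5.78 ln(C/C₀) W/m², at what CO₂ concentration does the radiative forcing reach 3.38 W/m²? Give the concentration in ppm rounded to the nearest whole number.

C ≈ 734 ppm

Set 5.78 ln(C/409) = 3.38, so ln(C/409) = 3.38/5.78 = 0.58478.
Then C/409 = e^0.58478 = 1.79460, giving C = 409 × 1.79460 = 733.99 ppm.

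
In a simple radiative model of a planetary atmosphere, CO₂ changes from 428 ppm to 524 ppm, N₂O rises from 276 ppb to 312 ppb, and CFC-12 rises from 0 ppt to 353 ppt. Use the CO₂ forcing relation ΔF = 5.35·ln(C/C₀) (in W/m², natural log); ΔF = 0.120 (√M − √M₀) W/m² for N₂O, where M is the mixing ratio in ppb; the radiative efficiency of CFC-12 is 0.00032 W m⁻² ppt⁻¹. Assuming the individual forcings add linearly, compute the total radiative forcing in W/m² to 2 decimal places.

ΔF = 1.32 W/m²

CO₂: 5.35 × ln(524/428) = 5.35 × ln(1.22430) = 5.35 × 0.20237 = 1.0827 W/m².
N₂O: 0.120 × (√312 − √276) = 0.120 × (17.6635 − 16.6132) = 0.120 × 1.0503 = 0.1260 W/m².
CFC-12: ΔF = 0.00032 × (353 − 0) = 0.00032 × 353 = 0.1130 W/m².
Total ΔF = 1.0827 + 0.1260 + 0.1130 = 1.3217 W/m².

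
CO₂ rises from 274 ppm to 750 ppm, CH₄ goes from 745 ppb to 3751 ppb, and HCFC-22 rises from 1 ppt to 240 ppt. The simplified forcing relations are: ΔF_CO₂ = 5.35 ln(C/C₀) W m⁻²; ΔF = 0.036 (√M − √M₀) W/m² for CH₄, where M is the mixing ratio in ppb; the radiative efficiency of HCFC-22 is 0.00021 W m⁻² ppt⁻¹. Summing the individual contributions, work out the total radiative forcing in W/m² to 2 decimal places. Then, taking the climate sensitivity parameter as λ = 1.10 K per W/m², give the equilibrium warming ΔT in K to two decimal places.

CO₂: 5.35 × ln(750/274) = 5.35 × ln(2.73723) = 5.35 × 1.00695 = 5.3872 W/m².
CH₄: 0.036 × (√3751 − √745) = 0.036 × (61.2454 − 27.2947) = 0.036 × 33.9507 = 1.2222 W/m².
HCFC-22: ΔF = 0.00021 × (240 − 1) = 0.00021 × 239 = 0.0502 W/m².
Total ΔF = 5.3872 + 1.2222 + 0.0502 = 6.6596 W/m².
ΔT = λ ΔF = 1.10 × 6.66 = 7.3260 K.

ΔF = 6.66 W/m²; ΔT = 7.33 K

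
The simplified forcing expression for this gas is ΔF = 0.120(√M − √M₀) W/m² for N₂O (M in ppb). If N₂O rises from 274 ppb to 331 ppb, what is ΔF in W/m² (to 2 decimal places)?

N₂O: 0.120 × (√331 − √274) = 0.120 × (18.1934 − 16.5529) = 0.120 × 1.6405 = 0.1969 W/m².

ΔF = 0.20 W/m²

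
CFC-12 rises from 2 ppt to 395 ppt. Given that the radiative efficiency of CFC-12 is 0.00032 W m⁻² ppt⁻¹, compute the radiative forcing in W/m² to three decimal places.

ΔF = 0.126 W/m²

CFC-12: ΔF = 0.00032 × (395 − 2) = 0.00032 × 393 = 0.1258 W/m².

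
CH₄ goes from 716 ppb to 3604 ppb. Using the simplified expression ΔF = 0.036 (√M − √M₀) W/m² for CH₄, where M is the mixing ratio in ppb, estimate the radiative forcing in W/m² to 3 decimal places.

CH₄: 0.036 × (√3604 − √716) = 0.036 × (60.0333 − 26.7582) = 0.036 × 33.2751 = 1.1979 W/m².

ΔF = 1.198 W/m²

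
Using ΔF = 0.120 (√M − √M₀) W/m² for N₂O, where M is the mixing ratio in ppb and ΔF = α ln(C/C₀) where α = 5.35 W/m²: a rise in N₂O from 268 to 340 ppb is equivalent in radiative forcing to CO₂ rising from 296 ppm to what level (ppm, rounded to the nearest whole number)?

C ≈ 310 ppm

N₂O forcing: 0.120 × (√340 − √268) = 0.120 × (18.4391 − 16.3707) = 0.120 × 2.0684 = 0.24821 W/m².
Set 5.35 ln(C/296) = 0.24821: ln(C/296) = 0.24821/5.35 = 0.04639, so C = 296 × e^0.04639 = 296 × 1.04748 = 310.05 ppm.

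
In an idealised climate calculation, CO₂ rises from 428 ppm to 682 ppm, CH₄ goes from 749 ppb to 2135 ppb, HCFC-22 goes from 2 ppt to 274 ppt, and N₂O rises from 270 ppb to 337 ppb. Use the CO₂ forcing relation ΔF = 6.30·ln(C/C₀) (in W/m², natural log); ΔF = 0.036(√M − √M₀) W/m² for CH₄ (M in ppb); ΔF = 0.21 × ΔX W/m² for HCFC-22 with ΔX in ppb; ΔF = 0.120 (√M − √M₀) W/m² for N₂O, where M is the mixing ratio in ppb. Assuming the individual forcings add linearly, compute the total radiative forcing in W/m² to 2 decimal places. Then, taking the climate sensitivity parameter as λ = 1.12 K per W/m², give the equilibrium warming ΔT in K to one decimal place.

ΔF = 3.90 W/m²; ΔT = 4.4 K

CO₂: 6.30 × ln(682/428) = 6.30 × ln(1.59346) = 6.30 × 0.46591 = 2.9352 W/m².
CH₄: 0.036 × (√2135 − √749) = 0.036 × (46.2061 − 27.3679) = 0.036 × 18.8382 = 0.6782 W/m².
HCFC-22: Δ = 274 − 2 = 272 ppt = 0.272 ppb; ΔF = 0.21 × 0.272 = 0.0571 W/m².
N₂O: 0.120 × (√337 − √270) = 0.120 × (18.3576 − 16.4317) = 0.120 × 1.9259 = 0.2311 W/m².
Total ΔF = 2.9352 + 0.6782 + 0.0571 + 0.2311 = 3.9016 W/m².
ΔT = λ ΔF = 1.12 × 3.90 = 4.3680 K.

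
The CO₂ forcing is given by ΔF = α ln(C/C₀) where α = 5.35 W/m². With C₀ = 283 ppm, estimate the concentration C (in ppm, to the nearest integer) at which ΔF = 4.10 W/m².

Set 5.35 ln(C/283) = 4.10, so ln(C/283) = 4.10/5.35 = 0.76636.
Then C/283 = e^0.76636 = 2.15192, giving C = 283 × 2.15192 = 608.99 ppm.

C ≈ 609 ppm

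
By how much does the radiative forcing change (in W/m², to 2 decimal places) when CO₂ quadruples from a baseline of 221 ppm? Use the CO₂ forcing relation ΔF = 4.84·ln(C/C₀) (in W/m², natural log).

ΔF = 4.84 × ln(4) = 4.84 × 1.38629 = 6.7096 W/m².

ΔF = 6.71 W/m²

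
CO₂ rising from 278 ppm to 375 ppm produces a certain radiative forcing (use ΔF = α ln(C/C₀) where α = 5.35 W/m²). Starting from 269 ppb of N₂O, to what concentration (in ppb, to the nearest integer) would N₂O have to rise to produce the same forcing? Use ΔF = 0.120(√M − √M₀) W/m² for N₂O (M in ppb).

CO₂ forcing: 5.35 × ln(375/278) = 5.35 × 0.299305 = 1.60128 W/m².
Set 0.120(√M − √269) = 1.60128: √M = 1.60128/0.120 + √269 = 13.3440 + 16.4012 = 29.7452.
M = (29.7452)² = 884.78 ppb.

M ≈ 885 ppb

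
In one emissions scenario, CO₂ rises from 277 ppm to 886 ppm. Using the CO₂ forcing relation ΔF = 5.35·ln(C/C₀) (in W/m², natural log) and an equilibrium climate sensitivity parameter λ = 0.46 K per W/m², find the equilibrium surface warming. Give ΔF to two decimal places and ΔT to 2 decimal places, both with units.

ΔF = 6.22 W/m²; ΔT = 2.86 K

CO₂: 5.35 × ln(886/277) = 5.35 × ln(3.19856) = 5.35 × 1.16270 = 6.2204 W/m².
ΔT = λ ΔF = 0.46 × 6.22 = 2.8612 K.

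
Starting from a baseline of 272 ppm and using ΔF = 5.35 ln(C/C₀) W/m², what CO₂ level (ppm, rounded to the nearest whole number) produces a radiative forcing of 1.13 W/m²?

Set 5.35 ln(C/272) = 1.13, so ln(C/272) = 1.13/5.35 = 0.21121.
Then C/272 = e^0.21121 = 1.23517, giving C = 272 × 1.23517 = 335.97 ppm.

C ≈ 336 ppm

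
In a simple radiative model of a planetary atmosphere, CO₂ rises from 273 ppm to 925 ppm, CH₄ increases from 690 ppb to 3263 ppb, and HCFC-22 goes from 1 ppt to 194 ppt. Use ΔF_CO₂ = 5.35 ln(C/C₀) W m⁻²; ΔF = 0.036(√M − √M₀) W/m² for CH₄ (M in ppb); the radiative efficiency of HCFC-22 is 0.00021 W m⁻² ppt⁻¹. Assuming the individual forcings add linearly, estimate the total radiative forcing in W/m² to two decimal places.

ΔF = 7.68 W/m²

CO₂: 5.35 × ln(925/273) = 5.35 × ln(3.38828) = 5.35 × 1.22032 = 6.5287 W/m².
CH₄: 0.036 × (√3263 − √690) = 0.036 × (57.1227 − 26.2679) = 0.036 × 30.8548 = 1.1108 W/m².
HCFC-22: ΔF = 0.00021 × (194 − 1) = 0.00021 × 193 = 0.0405 W/m².
Total ΔF = 6.5287 + 1.1108 + 0.0405 = 7.6800 W/m².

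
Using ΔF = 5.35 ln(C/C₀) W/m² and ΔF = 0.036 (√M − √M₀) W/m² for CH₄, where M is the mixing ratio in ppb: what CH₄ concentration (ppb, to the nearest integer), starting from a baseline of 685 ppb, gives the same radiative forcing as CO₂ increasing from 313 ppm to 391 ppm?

CO₂ forcing: 5.35 × ln(391/313) = 5.35 × 0.222504 = 1.19040 W/m².
Set 0.036(√M − √685) = 1.19040: √M = 1.19040/0.036 + √685 = 33.0667 + 26.1725 = 59.2392.
M = (59.2392)² = 3509.28 ppb.

M ≈ 3509 ppb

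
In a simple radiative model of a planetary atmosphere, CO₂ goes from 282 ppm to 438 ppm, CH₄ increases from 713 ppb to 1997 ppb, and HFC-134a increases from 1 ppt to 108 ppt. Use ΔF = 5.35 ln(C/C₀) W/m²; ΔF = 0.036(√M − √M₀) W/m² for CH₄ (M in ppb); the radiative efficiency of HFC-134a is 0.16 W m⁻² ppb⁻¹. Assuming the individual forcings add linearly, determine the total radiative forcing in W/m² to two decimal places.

ΔF = 3.02 W/m²

CO₂: 5.35 × ln(438/282) = 5.35 × ln(1.55319) = 5.35 × 0.44031 = 2.3557 W/m².
CH₄: 0.036 × (√1997 − √713) = 0.036 × (44.6878 − 26.7021) = 0.036 × 17.9857 = 0.6475 W/m².
HFC-134a: Δ = 108 − 1 = 107 ppt = 0.107 ppb; ΔF = 0.16 × 0.107 = 0.0171 W/m².
Total ΔF = 2.3557 + 0.6475 + 0.0171 = 3.0203 W/m².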